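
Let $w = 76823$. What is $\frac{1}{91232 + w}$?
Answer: $\frac{1}{168055} \approx 5.9504 \cdot 10^{-6}$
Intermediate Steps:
$\frac{1}{91232 + w} = \frac{1}{91232 + 76823} = \frac{1}{168055}$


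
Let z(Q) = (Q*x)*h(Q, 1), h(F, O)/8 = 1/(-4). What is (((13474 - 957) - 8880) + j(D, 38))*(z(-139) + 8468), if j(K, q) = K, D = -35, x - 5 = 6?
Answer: 41516652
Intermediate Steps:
x = 11 (x = 5 + 6 = 11)
h(F, O) = -2 (h(F, O) = 8/(-4) = 8*(-¼) = -2)
z(Q) = -22*Q (z(Q) = (Q*11)*(-2) = (11*Q)*(-2) = -22*Q)
(((13474 - 957) - 8880) + j(D, 38))*(z(-139) + 8468) = (((13474 - 957) - 8880) - 35)*(-22*(-139) + 8468) = ((12517 - 8880) - 35)*(3058 + 8468) = (3637 - 35)*11526 = 3602*11526 = 41516652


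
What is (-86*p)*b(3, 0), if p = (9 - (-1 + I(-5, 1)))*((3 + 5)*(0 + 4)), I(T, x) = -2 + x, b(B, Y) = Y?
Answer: 0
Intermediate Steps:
p = 352 (p = (9 - (-1 + (-2 + 1)))*((3 + 5)*(0 + 4)) = (9 - (-1 - 1))*(8*4) = (9 - 1*(-2))*32 = (9 + 2)*32 = 11*32 = 352)
(-86*p)*b(3, 0) = -86*352*0 = -30272*0 = 0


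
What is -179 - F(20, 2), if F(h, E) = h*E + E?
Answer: -221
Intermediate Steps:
F(h, E) = E + E*h (F(h, E) = E*h + E = E + E*h)
-179 - F(20, 2) = -179 - 2*(1 + 20) = -179 - 2*21 = -179 - 1*42 = -179 - 42 = -221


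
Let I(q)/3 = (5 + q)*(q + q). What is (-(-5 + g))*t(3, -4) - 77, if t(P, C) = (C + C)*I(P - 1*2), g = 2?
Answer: -941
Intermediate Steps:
I(q) = 6*q*(5 + q) (I(q) = 3*((5 + q)*(q + q)) = 3*((5 + q)*(2*q)) = 3*(2*q*(5 + q)) = 6*q*(5 + q))
t(P, C) = 12*C*(-2 + P)*(3 + P) (t(P, C) = (C + C)*(6*(P - 1*2)*(5 + (P - 1*2))) = (2*C)*(6*(P - 2)*(5 + (P - 2))) = (2*C)*(6*(-2 + P)*(5 + (-2 + P))) = (2*C)*(6*(-2 + P)*(3 + P)) = 12*C*(-2 + P)*(3 + P))
(-(-5 + g))*t(3, -4) - 77 = (-(-5 + 2))*(12*(-4)*(-2 + 3)*(3 + 3)) - 77 = (-1*(-3))*(12*(-4)*1*6) - 77 = 3*(-288) - 77 = -864 - 77 = -941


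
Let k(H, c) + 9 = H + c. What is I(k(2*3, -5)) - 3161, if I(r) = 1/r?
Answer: -25289/8 ≈ -3161.1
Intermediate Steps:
k(H, c) = -9 + H + c (k(H, c) = -9 + (H + c) = -9 + H + c)
I(k(2*3, -5)) - 3161 = 1/(-9 + 2*3 - 5) - 3161 = 1/(-9 + 6 - 5) - 3161 = 1/(-8) - 3161 = -1/8 - 3161 = -25289/8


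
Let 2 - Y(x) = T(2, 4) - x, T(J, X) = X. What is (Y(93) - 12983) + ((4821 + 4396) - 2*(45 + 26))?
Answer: -3817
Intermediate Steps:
Y(x) = -2 + x (Y(x) = 2 - (4 - x) = 2 + (-4 + x) = -2 + x)
(Y(93) - 12983) + ((4821 + 4396) - 2*(45 + 26)) = ((-2 + 93) - 12983) + ((4821 + 4396) - 2*(45 + 26)) = (91 - 12983) + (9217 - 2*71) = -12892 + (9217 - 142) = -12892 + 9075 = -3817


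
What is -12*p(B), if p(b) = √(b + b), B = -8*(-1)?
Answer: -48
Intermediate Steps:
B = 8
p(b) = √2*√b (p(b) = √(2*b) = √2*√b)
-12*p(B) = -12*√2*√8 = -12*√2*2*√2 = -12*4 = -48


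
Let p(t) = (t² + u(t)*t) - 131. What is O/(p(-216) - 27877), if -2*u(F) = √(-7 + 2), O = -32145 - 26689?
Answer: -7619003/2415321 + 29417*I*√5/1610214 ≈ -3.1544 + 0.040851*I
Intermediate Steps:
O = -58834
u(F) = -I*√5/2 (u(F) = -√(-7 + 2)/2 = -I*√5/2)
p(t) = -131 + t² - I*t*√5/2 (p(t) = (t² + (-I*√5/2)*t) - 131 = (t² - I*t*√5/2) - 131 = -131 + t² - I*t*√5/2)
O/(p(-216) - 27877) = -58834/((-131 + (-216)² - ½*I*(-216)*√5) - 27877) = -58834/((-131 + 46656 + 108*I*√5) - 27877) = -58834/((46525 + 108*I*√5) - 27877) = -58834/(18648 + 108*I*√5)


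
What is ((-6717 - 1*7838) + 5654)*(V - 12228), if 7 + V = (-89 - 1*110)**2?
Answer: -243584766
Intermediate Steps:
V = 39594 (V = -7 + (-89 - 1*110)**2 = -7 + (-89 - 110)**2 = -7 + (-199)**2 = -7 + 39601 = 39594)
((-6717 - 1*7838) + 5654)*(V - 12228) = ((-6717 - 1*7838) + 5654)*(39594 - 12228) = ((-6717 - 7838) + 5654)*27366 = (-14555 + 5654)*27366 = -8901*27366 = -243584766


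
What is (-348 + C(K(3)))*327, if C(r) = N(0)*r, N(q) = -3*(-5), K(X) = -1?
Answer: -118701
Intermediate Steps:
N(q) = 15
C(r) = 15*r
(-348 + C(K(3)))*327 = (-348 + 15*(-1))*327 = (-348 - 15)*327 = -363*327 = -118701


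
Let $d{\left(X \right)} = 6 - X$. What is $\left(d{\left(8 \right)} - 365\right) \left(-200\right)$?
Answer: $73400$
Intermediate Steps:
$\left(d{\left(8 \right)} - 365\right) \left(-200\right) = \left(\left(6 - 8\right) - 365\right) \left(-200\right) = \left(-2 - 365\right) \left(-200\right) = \left(-367\right) \left(-200\right) = 73400$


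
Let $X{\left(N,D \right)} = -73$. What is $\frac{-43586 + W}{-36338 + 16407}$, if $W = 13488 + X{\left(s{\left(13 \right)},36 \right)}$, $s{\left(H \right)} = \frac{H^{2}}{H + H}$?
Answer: $\frac{30171}{19931} \approx 1.5138$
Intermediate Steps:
$s{\left(H \right)} = \frac{H}{2}$ ($s{\left(H \right)} = \frac{H^{2}}{2 H} = \frac{1}{2 H} H^{2} = \frac{H}{2}$)
$W = 13415$ ($W = 13488 - 73 = 13415$)
$\frac{-43586 + W}{-36338 + 16407} = \frac{-43586 + 13415}{-36338 + 16407} = - \frac{30171}{-19931} = \left(-30171\right) \left(- \frac{1}{19931}\right) = \frac{30171}{19931}$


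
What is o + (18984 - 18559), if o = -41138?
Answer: -40713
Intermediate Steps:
o + (18984 - 18559) = -41138 + (18984 - 18559) = -41138 + 425 = -40713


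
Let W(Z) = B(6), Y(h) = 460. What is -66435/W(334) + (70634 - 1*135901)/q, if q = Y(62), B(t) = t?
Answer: -5158617/460 ≈ -11214.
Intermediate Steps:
q = 460
W(Z) = 6
-66435/W(334) + (70634 - 1*135901)/q = -66435/6 + (70634 - 1*135901)/460 = -66435*1/6 + (70634 - 135901)*(1/460) = -22145/2 - 65267*1/460 = -22145/2 - 65267/460 = -5158617/460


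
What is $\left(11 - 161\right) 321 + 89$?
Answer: $-48061$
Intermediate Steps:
$\left(11 - 161\right) 321 + 89 = \left(-150\right) 321 + 89 = -48150 + 89 = -48061$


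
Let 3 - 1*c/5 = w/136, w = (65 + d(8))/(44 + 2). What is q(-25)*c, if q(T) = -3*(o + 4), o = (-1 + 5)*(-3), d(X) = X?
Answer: 280425/782 ≈ 358.60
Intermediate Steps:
o = -12 (o = 4*(-3) = -12)
w = 73/46 (w = (65 + 8)/(44 + 2) = 73/46 ≈ 1.5870)
q(T) = 24 (q(T) = -3*(-12 + 4) = -3*(-8) = 24)
c = 93475/6256 (c = 15 - 365/(46*136) = 15 - 5*73/6256 = 15 - 365/6256 = 93475/6256 ≈ 14.942)
q(-25)*c = 24*(93475/6256) = 280425/782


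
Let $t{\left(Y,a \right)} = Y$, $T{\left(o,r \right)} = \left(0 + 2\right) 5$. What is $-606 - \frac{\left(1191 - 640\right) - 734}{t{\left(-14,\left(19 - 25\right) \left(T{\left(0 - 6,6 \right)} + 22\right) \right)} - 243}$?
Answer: $- \frac{155925}{257} \approx -606.71$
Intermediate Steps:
$T{\left(o,r \right)} = 10$ ($T{\left(o,r \right)} = 2 \cdot 5 = 10$)
$-606 - \frac{\left(1191 - 640\right) - 734}{t{\left(-14,\left(19 - 25\right) \left(T{\left(0 - 6,6 \right)} + 22\right) \right)} - 243} = -606 - \frac{\left(1191 - 640\right) - 734}{-14 - 243} = -606 - \frac{551 - 734}{-257} = -606 - \left(-183\right) \left(- \frac{1}{257}\right) = -606 - \frac{183}{257} = - \frac{155925}{257}$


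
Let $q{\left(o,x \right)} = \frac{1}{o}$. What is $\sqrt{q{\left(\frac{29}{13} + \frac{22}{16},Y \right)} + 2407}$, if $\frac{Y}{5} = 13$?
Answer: $\frac{\sqrt{13540935}}{75} \approx 49.064$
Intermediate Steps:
$Y = 65$ ($Y = 5 \cdot 13 = 65$)
$\sqrt{q{\left(\frac{29}{13} + \frac{22}{16},Y \right)} + 2407} = \sqrt{\frac{1}{\frac{29}{13} + \frac{22}{16}} + 2407} = \sqrt{\frac{1}{29 \cdot \frac{1}{13} + 22 \cdot \frac{1}{16}} + 2407} = \sqrt{\frac{1}{\frac{29}{13} + \frac{11}{8}} + 2407} = \sqrt{\frac{1}{\frac{375}{104}} + 2407} = \sqrt{\frac{104}{375} + 2407} = \sqrt{\frac{902729}{375}} = \frac{\sqrt{13540935}}{75}$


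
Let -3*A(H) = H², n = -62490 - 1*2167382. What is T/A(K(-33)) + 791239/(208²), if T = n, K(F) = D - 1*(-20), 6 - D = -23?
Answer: 291319311463/103876864 ≈ 2804.5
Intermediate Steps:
D = 29 (D = 6 - 1*(-23) = 6 + 23 = 29)
K(F) = 49 (K(F) = 29 - 1*(-20) = 29 + 20 = 49)
n = -2229872 (n = -62490 - 2167382 = -2229872)
T = -2229872
A(H) = -H²/3
T/A(K(-33)) + 791239/(208²) = -2229872/((-⅓*49²)) + 791239/(208²) = -2229872/((-⅓*2401)) + 791239/43264 = -2229872/(-2401/3) + 791239*(1/43264) = -2229872*(-3/2401) + 791239/43264 = 6689616/2401 + 791239/43264 = 291319311463/103876864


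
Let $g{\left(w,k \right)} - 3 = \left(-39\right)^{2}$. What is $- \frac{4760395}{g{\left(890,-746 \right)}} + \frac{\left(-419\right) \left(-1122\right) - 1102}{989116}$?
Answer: $- \frac{1176967020109}{376853196} \approx -3123.1$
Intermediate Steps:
$g{\left(w,k \right)} = 1524$ ($g{\left(w,k \right)} = 3 + \left(-39\right)^{2} = 3 + 1521 = 1524$)
$- \frac{4760395}{g{\left(890,-746 \right)}} + \frac{\left(-419\right) \left(-1122\right) - 1102}{989116} = - \frac{4760395}{1524} + \frac{\left(-419\right) \left(-1122\right) - 1102}{989116} = \left(-4760395\right) \frac{1}{1524} + \left(470118 - 1102\right) \frac{1}{989116} = - \frac{4760395}{1524} + 469016 \cdot \frac{1}{989116} = - \frac{4760395}{1524} + \frac{117254}{247279} = - \frac{1176967020109}{376853196}$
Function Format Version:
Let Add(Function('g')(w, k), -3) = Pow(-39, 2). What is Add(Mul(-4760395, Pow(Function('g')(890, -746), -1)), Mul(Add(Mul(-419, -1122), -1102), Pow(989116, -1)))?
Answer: Rational(-1176967020109, 376853196) ≈ -3123.1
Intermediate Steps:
Function('g')(w, k) = 1524 (Function('g')(w, k) = Add(3, Pow(-39, 2)) = Add(3, 1521) = 1524)
Add(Mul(-4760395, Pow(Function('g')(890, -746), -1)), Mul(Add(Mul(-419, -1122), -1102), Pow(989116, -1))) = Add(Mul(-4760395, Pow(1524, -1)), Mul(Add(Mul(-419, -1122), -1102), Pow(989116, -1))) = Add(Mul(-4760395, Rational(1, 1524)), Mul(Add(470118, -1102), Rational(1, 989116))) = Add(Rational(-4760395, 1524), Mul(469016, Rational(1, 989116))) = Add(Rational(-4760395, 1524), Rational(117254, 247279)) = Rational(-1176967020109, 376853196)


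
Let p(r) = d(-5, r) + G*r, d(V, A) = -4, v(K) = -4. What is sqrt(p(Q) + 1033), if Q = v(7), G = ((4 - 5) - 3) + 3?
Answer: sqrt(1033) ≈ 32.140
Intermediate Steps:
G = -1 (G = (-1 - 3) + 3 = -4 + 3 = -1)
Q = -4
p(r) = -4 - r
sqrt(p(Q) + 1033) = sqrt((-4 - 1*(-4)) + 1033) = sqrt((-4 + 4) + 1033) = sqrt(0 + 1033) = sqrt(1033)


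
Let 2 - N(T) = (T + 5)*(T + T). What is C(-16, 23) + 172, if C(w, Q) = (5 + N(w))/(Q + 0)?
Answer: 157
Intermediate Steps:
N(T) = 2 - 2*T*(5 + T) (N(T) = 2 - (T + 5)*(T + T) = 2 - (5 + T)*2*T = 2 - 2*T*(5 + T))
C(w, Q) = (7 - 10*w - 2*w**2)/Q (C(w, Q) = (5 + (2 - 10*w - 2*w**2))/(Q + 0) = (7 - 10*w - 2*w**2)/Q)
C(-16, 23) + 172 = (7 - 10*(-16) - 2*(-16)**2)/23 + 172 = (7 + 160 - 2*256)/23 + 172 = (7 + 160 - 512)/23 + 172 = (1/23)*(-345) + 172 = -15 + 172 = 157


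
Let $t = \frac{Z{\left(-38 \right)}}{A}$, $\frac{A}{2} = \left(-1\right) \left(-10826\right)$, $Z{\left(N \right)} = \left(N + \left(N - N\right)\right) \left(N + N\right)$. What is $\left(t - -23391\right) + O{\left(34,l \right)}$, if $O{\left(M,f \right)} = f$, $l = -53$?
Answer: $\frac{126329316}{5413} \approx 23338.0$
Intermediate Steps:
$Z{\left(N \right)} = 2 N^{2}$ ($Z{\left(N \right)} = \left(N + 0\right) 2 N = N 2 N = 2 N^{2}$)
$A = 21652$ ($A = 2 \left(\left(-1\right) \left(-10826\right)\right) = 2 \cdot 10826 = 21652$)
$t = \frac{722}{5413}$ ($t = \frac{2 \left(-38\right)^{2}}{21652} = 2 \cdot 1444 \cdot \frac{1}{21652} = 2888 \cdot \frac{1}{21652} = \frac{722}{5413} \approx 0.13338$)
$\left(t - -23391\right) + O{\left(34,l \right)} = \left(\frac{722}{5413} - -23391\right) - 53 = \left(\frac{722}{5413} + 23391\right) - 53 = \frac{126616205}{5413} - 53 = \frac{126329316}{5413}$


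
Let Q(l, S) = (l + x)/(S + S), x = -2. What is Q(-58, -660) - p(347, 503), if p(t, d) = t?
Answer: -7633/22 ≈ -346.95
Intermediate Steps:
Q(l, S) = (-2 + l)/(2*S) (Q(l, S) = (l - 2)/(S + S) = (-2 + l)/((2*S)) = (-2 + l)*(1/(2*S)) = (-2 + l)/(2*S))
Q(-58, -660) - p(347, 503) = (½)*(-2 - 58)/(-660) - 1*347 = (½)*(-1/660)*(-60) - 347 = 1/22 - 347 = -7633/22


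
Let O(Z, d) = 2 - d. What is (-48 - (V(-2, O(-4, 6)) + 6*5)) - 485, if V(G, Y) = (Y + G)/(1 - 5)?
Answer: -1129/2 ≈ -564.50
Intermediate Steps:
V(G, Y) = -G/4 - Y/4 (V(G, Y) = (G + Y)/(-4) = (G + Y)*(-1/4) = -G/4 - Y/4)
(-48 - (V(-2, O(-4, 6)) + 6*5)) - 485 = (-48 - ((-1/4*(-2) - (2 - 1*6)/4) + 6*5)) - 485 = (-48 - ((1/2 - (2 - 6)/4) + 30)) - 485 = (-48 - ((1/2 - 1/4*(-4)) + 30)) - 485 = (-48 - ((1/2 + 1) + 30)) - 485 = (-48 - (3/2 + 30)) - 485 = (-48 - 1*63/2) - 485 = (-48 - 63/2) - 485 = -159/2 - 485 = -1129/2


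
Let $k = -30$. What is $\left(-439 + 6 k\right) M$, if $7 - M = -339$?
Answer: $-214174$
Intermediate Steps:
$M = 346$ ($M = 7 - -339 = 7 + 339 = 346$)
$\left(-439 + 6 k\right) M = \left(-439 + 6 \left(-30\right)\right) 346 = \left(-439 - 180\right) 346 = \left(-619\right) 346 = -214174$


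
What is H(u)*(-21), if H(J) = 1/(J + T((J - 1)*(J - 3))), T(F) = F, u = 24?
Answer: -7/169 ≈ -0.041420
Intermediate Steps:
H(J) = 1/(J + (-1 + J)*(-3 + J)) (H(J) = 1/(J + (J - 1)*(J - 3)) = 1/(J + (-1 + J)*(-3 + J)))
H(u)*(-21) = -21/(3 + 24**2 - 3*24) = -21/(3 + 576 - 72) = -21/507 = (1/507)*(-21) = -7/169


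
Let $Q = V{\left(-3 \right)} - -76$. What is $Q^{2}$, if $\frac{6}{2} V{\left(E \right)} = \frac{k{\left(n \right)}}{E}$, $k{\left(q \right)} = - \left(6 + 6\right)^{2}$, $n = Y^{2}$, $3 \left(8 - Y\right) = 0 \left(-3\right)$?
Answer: $8464$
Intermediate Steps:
$Y = 8$ ($Y = 8 - \frac{0 \left(-3\right)}{3} = 8 - 0 = 8 + 0 = 8$)
$n = 64$ ($n = 8^{2} = 64$)
$k{\left(q \right)} = -144$ ($k{\left(q \right)} = - 12^{2} = \left(-1\right) 144 = -144$)
$V{\left(E \right)} = - \frac{48}{E}$ ($V{\left(E \right)} = \frac{\left(-144\right) \frac{1}{E}}{3} = - \frac{48}{E}$)
$Q = 92$ ($Q = - \frac{48}{-3} - -76 = \left(-48\right) \left(- \frac{1}{3}\right) + 76 = 16 + 76 = 92$)
$Q^{2} = 92^{2} = 8464$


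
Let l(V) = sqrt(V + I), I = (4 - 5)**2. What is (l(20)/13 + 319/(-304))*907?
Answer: -289333/304 + 907*sqrt(21)/13 ≈ -632.03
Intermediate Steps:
I = 1 (I = (-1)**2 = 1)
l(V) = sqrt(1 + V) (l(V) = sqrt(V + 1) = sqrt(1 + V))
(l(20)/13 + 319/(-304))*907 = (sqrt(1 + 20)/13 + 319/(-304))*907 = (sqrt(21)*(1/13) + 319*(-1/304))*907 = (sqrt(21)/13 - 319/304)*907 = (-319/304 + sqrt(21)/13)*907 = -289333/304 + 907*sqrt(21)/13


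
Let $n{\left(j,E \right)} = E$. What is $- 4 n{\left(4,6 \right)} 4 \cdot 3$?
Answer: $-288$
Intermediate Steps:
$- 4 n{\left(4,6 \right)} 4 \cdot 3 = \left(-4\right) 6 \cdot 4 \cdot 3 = \left(-24\right) 12 = -288$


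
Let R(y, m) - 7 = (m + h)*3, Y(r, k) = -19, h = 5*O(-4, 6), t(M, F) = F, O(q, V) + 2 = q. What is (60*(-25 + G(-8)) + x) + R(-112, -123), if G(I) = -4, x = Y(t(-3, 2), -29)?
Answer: -2211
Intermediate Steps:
O(q, V) = -2 + q
h = -30 (h = 5*(-2 - 4) = 5*(-6) = -30)
x = -19
R(y, m) = -83 + 3*m (R(y, m) = 7 + (m - 30)*3 = 7 + (-30 + m)*3 = 7 + (-90 + 3*m) = -83 + 3*m)
(60*(-25 + G(-8)) + x) + R(-112, -123) = (60*(-25 - 4) - 19) + (-83 + 3*(-123)) = (60*(-29) - 19) + (-83 - 369) = (-1740 - 19) - 452 = -1759 - 452 = -2211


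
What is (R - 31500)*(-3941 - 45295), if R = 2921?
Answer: 1407115644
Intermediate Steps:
(R - 31500)*(-3941 - 45295) = (2921 - 31500)*(-3941 - 45295) = -28579*(-49236) = 1407115644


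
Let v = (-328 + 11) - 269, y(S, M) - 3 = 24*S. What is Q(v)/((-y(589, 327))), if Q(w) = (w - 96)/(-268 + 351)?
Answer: 682/1173537 ≈ 0.00058115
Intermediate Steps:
y(S, M) = 3 + 24*S
v = -586 (v = -317 - 269 = -586)
Q(w) = -96/83 + w/83 (Q(w) = (-96 + w)/83 = (-96 + w)*(1/83) = -96/83 + w/83)
Q(v)/((-y(589, 327))) = (-96/83 + (1/83)*(-586))/((-(3 + 24*589))) = (-96/83 - 586/83)/((-(3 + 14136))) = -682/(83*((-1*14139))) = -682/83/(-14139) = -682/83*(-1/14139) = 682/1173537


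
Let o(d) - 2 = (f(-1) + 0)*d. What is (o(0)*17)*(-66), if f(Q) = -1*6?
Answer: -2244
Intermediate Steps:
f(Q) = -6
o(d) = 2 - 6*d (o(d) = 2 + (-6 + 0)*d = 2 - 6*d)
(o(0)*17)*(-66) = ((2 - 6*0)*17)*(-66) = ((2 + 0)*17)*(-66) = (2*17)*(-66) = 34*(-66) = -2244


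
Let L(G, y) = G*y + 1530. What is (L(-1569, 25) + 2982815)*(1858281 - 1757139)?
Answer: 297875327040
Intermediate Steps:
L(G, y) = 1530 + G*y
(L(-1569, 25) + 2982815)*(1858281 - 1757139) = ((1530 - 1569*25) + 2982815)*(1858281 - 1757139) = ((1530 - 39225) + 2982815)*101142 = (-37695 + 2982815)*101142 = 2945120*101142 = 297875327040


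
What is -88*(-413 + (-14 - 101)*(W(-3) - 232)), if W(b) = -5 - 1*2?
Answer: -2382336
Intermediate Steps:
W(b) = -7 (W(b) = -5 - 2 = -7)
-88*(-413 + (-14 - 101)*(W(-3) - 232)) = -88*(-413 + (-14 - 101)*(-7 - 232)) = -88*(-413 - 115*(-239)) = -88*(-413 + 27485) = -88*27072 = -2382336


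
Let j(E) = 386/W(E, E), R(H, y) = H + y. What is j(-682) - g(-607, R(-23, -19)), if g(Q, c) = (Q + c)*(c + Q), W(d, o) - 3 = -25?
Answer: -4633404/11 ≈ -4.2122e+5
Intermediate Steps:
W(d, o) = -22 (W(d, o) = 3 - 25 = -22)
g(Q, c) = (Q + c)² (g(Q, c) = (Q + c)*(Q + c) = (Q + c)²)
j(E) = -193/11 (j(E) = 386/(-22) = 386*(-1/22) = -193/11)
j(-682) - g(-607, R(-23, -19)) = -193/11 - (-607 + (-23 - 19))² = -193/11 - (-607 - 42)² = -193/11 - 1*(-649)² = -193/11 - 1*421201 = -193/11 - 421201 = -4633404/11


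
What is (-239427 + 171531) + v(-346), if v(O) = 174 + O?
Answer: -68068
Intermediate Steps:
(-239427 + 171531) + v(-346) = (-239427 + 171531) + (174 - 346) = -67896 - 172 = -68068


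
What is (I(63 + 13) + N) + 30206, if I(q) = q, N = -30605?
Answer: -323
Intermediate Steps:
(I(63 + 13) + N) + 30206 = ((63 + 13) - 30605) + 30206 = (76 - 30605) + 30206 = -30529 + 30206 = -323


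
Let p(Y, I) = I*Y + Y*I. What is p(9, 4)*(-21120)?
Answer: -1520640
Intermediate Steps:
p(Y, I) = 2*I*Y (p(Y, I) = I*Y + I*Y = 2*I*Y)
p(9, 4)*(-21120) = (2*4*9)*(-21120) = 72*(-21120) = -1520640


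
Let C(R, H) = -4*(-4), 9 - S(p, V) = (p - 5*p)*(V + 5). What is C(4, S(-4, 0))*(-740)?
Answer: -11840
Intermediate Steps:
S(p, V) = 9 + 4*p*(5 + V) (S(p, V) = 9 - (p - 5*p)*(V + 5) = 9 - (-4*p)*(5 + V) = 9 - (-4)*p*(5 + V) = 9 + 4*p*(5 + V))
C(R, H) = 16
C(4, S(-4, 0))*(-740) = 16*(-740) = -11840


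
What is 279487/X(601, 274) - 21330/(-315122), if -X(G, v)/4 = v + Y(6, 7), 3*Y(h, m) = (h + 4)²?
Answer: -132069421101/581084968 ≈ -227.28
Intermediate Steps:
Y(h, m) = (4 + h)²/3 (Y(h, m) = (h + 4)²/3 = (4 + h)²/3)
X(G, v) = -400/3 - 4*v (X(G, v) = -4*(v + (4 + 6)²/3) = -4*(v + (⅓)*10²) = -4*(v + (⅓)*100) = -4*(v + 100/3) = -4*(100/3 + v) = -400/3 - 4*v)
279487/X(601, 274) - 21330/(-315122) = 279487/(-400/3 - 4*274) - 21330/(-315122) = 279487/(-400/3 - 1096) - 21330*(-1/315122) = 279487/(-3688/3) + 10665/157561 = 279487*(-3/3688) + 10665/157561 = -838461/3688 + 10665/157561 = -132069421101/581084968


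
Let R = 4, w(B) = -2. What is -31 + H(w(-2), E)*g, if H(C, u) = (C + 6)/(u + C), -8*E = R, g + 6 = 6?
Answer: -31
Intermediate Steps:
g = 0 (g = -6 + 6 = 0)
E = -½ (E = -⅛*4 = -½ ≈ -0.50000)
H(C, u) = (6 + C)/(C + u)
-31 + H(w(-2), E)*g = -31 + ((6 - 2)/(-2 - ½))*0 = -31 + (4/(-5/2))*0 = -31 - ⅖*4*0 = -31 - 8/5*0 = -31 + 0 = -31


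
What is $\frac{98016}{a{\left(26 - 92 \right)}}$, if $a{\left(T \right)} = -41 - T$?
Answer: $\frac{98016}{25} \approx 3920.6$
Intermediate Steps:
$\frac{98016}{a{\left(26 - 92 \right)}} = \frac{98016}{-41 - \left(26 - 92\right)} = \frac{98016}{-41 - -66} = \frac{98016}{-41 + 66} = \frac{98016}{25}$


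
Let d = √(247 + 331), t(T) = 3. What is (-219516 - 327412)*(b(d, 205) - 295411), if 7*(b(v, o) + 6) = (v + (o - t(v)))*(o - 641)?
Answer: 1179171845648/7 + 4053830336*√2/7 ≈ 1.6927e+11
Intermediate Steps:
d = 17*√2 (d = √578 = 17*√2 ≈ 24.042)
b(v, o) = -6 + (-641 + o)*(-3 + o + v)/7 (b(v, o) = -6 + ((v + (o - 1*3))*(o - 641))/7 = -6 + ((v + (o - 3))*(-641 + o))/7 = -6 + ((v + (-3 + o))*(-641 + o))/7 = -6 + ((-3 + o + v)*(-641 + o))/7 = -6 + ((-641 + o)*(-3 + o + v))/7 = -6 + (-641 + o)*(-3 + o + v)/7)
(-219516 - 327412)*(b(d, 205) - 295411) = (-219516 - 327412)*((1881/7 - 92*205 - 10897*√2/7 + (⅐)*205² + (⅐)*205*(17*√2)) - 295411) = -546928*((1881/7 - 18860 - 10897*√2/7 + (⅐)*42025 + 3485*√2/7) - 295411) = -546928*((1881/7 - 18860 - 10897*√2/7 + 42025/7 + 3485*√2/7) - 295411) = -546928*((-88114/7 - 7412*√2/7) - 295411) = -546928*(-2155991/7 - 7412*√2/7) = 1179171845648/7 + 4053830336*√2/7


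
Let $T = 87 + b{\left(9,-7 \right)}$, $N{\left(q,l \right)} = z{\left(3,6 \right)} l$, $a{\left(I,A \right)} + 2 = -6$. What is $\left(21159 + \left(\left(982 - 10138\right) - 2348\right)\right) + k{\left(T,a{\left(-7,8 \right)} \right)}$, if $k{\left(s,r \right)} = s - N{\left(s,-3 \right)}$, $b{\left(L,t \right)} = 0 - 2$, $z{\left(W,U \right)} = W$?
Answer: $9749$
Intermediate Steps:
$a{\left(I,A \right)} = -8$ ($a{\left(I,A \right)} = -2 - 6 = -8$)
$b{\left(L,t \right)} = -2$ ($b{\left(L,t \right)} = 0 - 2 = -2$)
$N{\left(q,l \right)} = 3 l$
$T = 85$ ($T = 87 - 2 = 85$)
$k{\left(s,r \right)} = 9 + s$ ($k{\left(s,r \right)} = s - 3 \left(-3\right) = s - -9 = s + 9 = 9 + s$)
$\left(21159 + \left(\left(982 - 10138\right) - 2348\right)\right) + k{\left(T,a{\left(-7,8 \right)} \right)} = \left(21159 + \left(\left(982 - 10138\right) - 2348\right)\right) + \left(9 + 85\right) = \left(21159 - 11504\right) + 94 = 9655 + 94 = 9749$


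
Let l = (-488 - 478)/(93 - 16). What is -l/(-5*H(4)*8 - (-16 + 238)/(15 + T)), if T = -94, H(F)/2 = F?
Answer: -5451/137819 ≈ -0.039552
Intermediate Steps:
H(F) = 2*F
l = -138/11 (l = -966/77 = -966*1/77 = -138/11 ≈ -12.545)
-l/(-5*H(4)*8 - (-16 + 238)/(15 + T)) = -(-138)/(11*(-10*4*8 - (-16 + 238)/(15 - 94))) = -(-138)/(11*(-5*8*8 - 222/(-79))) = -(-138)/(11*(-40*8 - 222*(-1)/79)) = -(-138)/(11*(-320 - 1*(-222/79))) = -(-138)/(11*(-320 + 222/79)) = -(-138)/(11*(-25058/79)) = -(-138)*(-79)/(11*25058) = -1*5451/137819 = -5451/137819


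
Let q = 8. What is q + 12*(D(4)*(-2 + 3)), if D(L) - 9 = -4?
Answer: 68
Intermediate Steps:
D(L) = 5 (D(L) = 9 - 4 = 5)
q + 12*(D(4)*(-2 + 3)) = 8 + 12*(5*(-2 + 3)) = 8 + 12*(5*1) = 8 + 12*5 = 8 + 60 = 68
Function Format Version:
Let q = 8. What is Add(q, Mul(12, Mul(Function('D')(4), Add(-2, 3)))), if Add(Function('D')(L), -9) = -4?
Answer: 68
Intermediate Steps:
Function('D')(L) = 5 (Function('D')(L) = Add(9, -4) = 5)
Add(q, Mul(12, Mul(Function('D')(4), Add(-2, 3)))) = Add(8, Mul(12, Mul(5, Add(-2, 3)))) = Add(8, Mul(12, Mul(5, 1))) = Add(8, Mul(12, 5)) = Add(8, 60) = 68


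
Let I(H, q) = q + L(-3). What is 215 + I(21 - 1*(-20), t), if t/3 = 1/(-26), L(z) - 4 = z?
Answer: 5613/26 ≈ 215.88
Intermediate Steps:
L(z) = 4 + z
t = -3/26 (t = 3/(-26) = 3*(-1/26) = -3/26 ≈ -0.11538)
I(H, q) = 1 + q (I(H, q) = q + (4 - 3) = q + 1 = 1 + q)
215 + I(21 - 1*(-20), t) = 215 + (1 - 3/26) = 215 + 23/26 = 5613/26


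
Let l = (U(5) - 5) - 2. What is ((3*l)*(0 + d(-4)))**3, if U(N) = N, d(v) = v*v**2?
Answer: 56623104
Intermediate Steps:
d(v) = v**3
l = -2 (l = (5 - 5) - 2 = 0 - 2 = -2)
((3*l)*(0 + d(-4)))**3 = ((3*(-2))*(0 + (-4)**3))**3 = (-6*(0 - 64))**3 = (-6*(-64))**3 = 384**3 = 56623104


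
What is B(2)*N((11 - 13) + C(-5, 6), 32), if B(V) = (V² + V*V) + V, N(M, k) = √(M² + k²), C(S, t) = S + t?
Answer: 50*√41 ≈ 320.16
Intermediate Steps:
B(V) = V + 2*V² (B(V) = (V² + V²) + V = 2*V² + V = V + 2*V²)
B(2)*N((11 - 13) + C(-5, 6), 32) = (2*(1 + 2*2))*√(((11 - 13) + (-5 + 6))² + 32²) = (2*(1 + 4))*√((-2 + 1)² + 1024) = (2*5)*√((-1)² + 1024) = 10*√(1 + 1024) = 10*√1025 = 10*(5*√41) = 50*√41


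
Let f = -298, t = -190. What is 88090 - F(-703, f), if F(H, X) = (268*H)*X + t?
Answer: -56056112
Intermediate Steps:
F(H, X) = -190 + 268*H*X (F(H, X) = (268*H)*X - 190 = 268*H*X - 190 = -190 + 268*H*X)
88090 - F(-703, f) = 88090 - (-190 + 268*(-703)*(-298)) = 88090 - (-190 + 56144392) = 88090 - 1*56144202 = 88090 - 56144202 = -56056112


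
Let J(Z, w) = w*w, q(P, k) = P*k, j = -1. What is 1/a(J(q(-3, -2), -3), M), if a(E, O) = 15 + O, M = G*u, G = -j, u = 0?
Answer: 1/15 ≈ 0.066667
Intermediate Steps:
G = 1 (G = -1*(-1) = 1)
J(Z, w) = w²
M = 0 (M = 1*0 = 0)
1/a(J(q(-3, -2), -3), M) = 1/(15 + 0) = 1/15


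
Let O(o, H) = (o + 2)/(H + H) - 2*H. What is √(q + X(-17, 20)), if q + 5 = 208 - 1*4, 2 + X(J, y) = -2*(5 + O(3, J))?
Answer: 26*√51/17 ≈ 10.922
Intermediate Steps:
O(o, H) = -2*H + (2 + o)/(2*H) (O(o, H) = (2 + o)/((2*H)) - 2*H = (2 + o)*(1/(2*H)) - 2*H = (2 + o)/(2*H) - 2*H = -2*H + (2 + o)/(2*H))
X(J, y) = -12 - (5 - 4*J²)/J (X(J, y) = -2 - 2*(5 + (2 + 3 - 4*J²)/(2*J)) = -2 - 2*(5 + (5 - 4*J²)/(2*J)) = -2 + (-10 - (5 - 4*J²)/J) = -12 - (5 - 4*J²)/J)
q = 199 (q = -5 + (208 - 1*4) = -5 + (208 - 4) = -5 + 204 = 199)
√(q + X(-17, 20)) = √(199 + (-12 - 5/(-17) + 4*(-17))) = √(199 + (-12 - 5*(-1/17) - 68)) = √(199 + (-12 + 5/17 - 68)) = √(199 - 1355/17) = √(2028/17) = 26*√51/17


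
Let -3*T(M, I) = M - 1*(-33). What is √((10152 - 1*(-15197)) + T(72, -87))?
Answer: √25314 ≈ 159.10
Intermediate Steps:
T(M, I) = -11 - M/3 (T(M, I) = -(M - 1*(-33))/3 = -(M + 33)/3 = -(33 + M)/3 = -11 - M/3)
√((10152 - 1*(-15197)) + T(72, -87)) = √((10152 - 1*(-15197)) + (-11 - ⅓*72)) = √((10152 + 15197) + (-11 - 24)) = √(25349 - 35) = √25314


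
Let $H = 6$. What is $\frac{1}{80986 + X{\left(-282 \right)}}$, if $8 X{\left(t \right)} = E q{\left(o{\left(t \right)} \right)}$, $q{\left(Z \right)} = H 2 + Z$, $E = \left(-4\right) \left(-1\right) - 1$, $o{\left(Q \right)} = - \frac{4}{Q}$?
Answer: $\frac{188}{15226215} \approx 1.2347 \cdot 10^{-5}$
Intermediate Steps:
$E = 3$ ($E = 4 - 1 = 3$)
$q{\left(Z \right)} = 12 + Z$ ($q{\left(Z \right)} = 6 \cdot 2 + Z = 12 + Z$)
$X{\left(t \right)} = \frac{9}{2} - \frac{3}{2 t}$ ($X{\left(t \right)} = \frac{3 \left(12 - \frac{4}{t}\right)}{8} = \frac{36 - \frac{12}{t}}{8} = \frac{9}{2} - \frac{3}{2 t}$)
$\frac{1}{80986 + X{\left(-282 \right)}} = \frac{1}{80986 + \frac{3 \left(-1 + 3 \left(-282\right)\right)}{2 \left(-282\right)}} = \frac{1}{80986 + \frac{3}{2} \left(- \frac{1}{282}\right) \left(-1 - 846\right)} = \frac{1}{80986 + \frac{3}{2} \left(- \frac{1}{282}\right) \left(-847\right)} = \frac{1}{80986 + \frac{847}{188}} = \frac{1}{\frac{15226215}{188}} = \frac{188}{15226215}$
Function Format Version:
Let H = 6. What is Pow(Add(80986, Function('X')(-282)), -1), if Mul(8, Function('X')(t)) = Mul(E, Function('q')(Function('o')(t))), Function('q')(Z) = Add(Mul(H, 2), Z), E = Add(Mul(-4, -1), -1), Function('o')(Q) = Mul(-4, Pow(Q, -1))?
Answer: Rational(188, 15226215) ≈ 1.2347e-5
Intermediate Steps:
E = 3 (E = Add(4, -1) = 3)
Function('q')(Z) = Add(12, Z) (Function('q')(Z) = Add(Mul(6, 2), Z) = Add(12, Z))
Function('X')(t) = Add(Rational(9, 2), Mul(Rational(-3, 2), Pow(t, -1))) (Function('X')(t) = Mul(Rational(1, 8), Mul(3, Add(12, Mul(-4, Pow(t, -1))))) = Mul(Rational(1, 8), Add(36, Mul(-12, Pow(t, -1)))) = Add(Rational(9, 2), Mul(Rational(-3, 2), Pow(t, -1))))
Pow(Add(80986, Function('X')(-282)), -1) = Pow(Add(80986, Mul(Rational(3, 2), Pow(-282, -1), Add(-1, Mul(3, -282)))), -1) = Pow(Add(80986, Mul(Rational(3, 2), Rational(-1, 282), Add(-1, -846))), -1) = Pow(Add(80986, Mul(Rational(3, 2), Rational(-1, 282), -847)), -1) = Pow(Add(80986, Rational(847, 188)), -1) = Pow(Rational(15226215, 188), -1) = Rational(188, 15226215)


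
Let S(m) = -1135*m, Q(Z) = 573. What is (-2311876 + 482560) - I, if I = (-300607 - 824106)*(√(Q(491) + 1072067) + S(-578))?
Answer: 737843640074 + 17995408*√4190 ≈ 7.3901e+11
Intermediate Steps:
I = -737845469390 - 17995408*√4190 (I = (-300607 - 824106)*(√(573 + 1072067) - 1135*(-578)) = -1124713*(√1072640 + 656030) = -1124713*(16*√4190 + 656030) = -1124713*(656030 + 16*√4190) = -737845469390 - 17995408*√4190 ≈ -7.3901e+11)
(-2311876 + 482560) - I = (-2311876 + 482560) - (-737845469390 - 17995408*√4190) = -1829316 + (737845469390 + 17995408*√4190) = 737843640074 + 17995408*√4190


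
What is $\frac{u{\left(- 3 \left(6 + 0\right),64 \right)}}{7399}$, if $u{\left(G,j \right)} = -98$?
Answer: $- \frac{2}{151} \approx -0.013245$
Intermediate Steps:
$\frac{u{\left(- 3 \left(6 + 0\right),64 \right)}}{7399} = - \frac{98}{7399} = \left(-98\right) \frac{1}{7399} = - \frac{2}{151}$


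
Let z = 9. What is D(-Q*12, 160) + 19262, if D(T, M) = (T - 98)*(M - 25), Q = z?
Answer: -8548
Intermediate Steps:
Q = 9
D(T, M) = (-98 + T)*(-25 + M)
D(-Q*12, 160) + 19262 = (2450 - 98*160 - 25*(-1*9)*12 + 160*(-1*9*12)) + 19262 = (2450 - 15680 - (-225)*12 + 160*(-9*12)) + 19262 = (2450 - 15680 - 25*(-108) + 160*(-108)) + 19262 = (2450 - 15680 + 2700 - 17280) + 19262 = -27810 + 19262 = -8548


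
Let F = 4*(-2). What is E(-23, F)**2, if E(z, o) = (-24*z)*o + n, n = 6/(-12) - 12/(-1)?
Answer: 77598481/4 ≈ 1.9400e+7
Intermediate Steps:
n = 23/2 (n = 6*(-1/12) - 12*(-1) = -1/2 + 12 = 23/2 ≈ 11.500)
F = -8
E(z, o) = 23/2 - 24*o*z (E(z, o) = (-24*z)*o + 23/2 = -24*o*z + 23/2 = 23/2 - 24*o*z)
E(-23, F)**2 = (23/2 - 24*(-8)*(-23))**2 = (23/2 - 4416)**2 = (-8809/2)**2 = 77598481/4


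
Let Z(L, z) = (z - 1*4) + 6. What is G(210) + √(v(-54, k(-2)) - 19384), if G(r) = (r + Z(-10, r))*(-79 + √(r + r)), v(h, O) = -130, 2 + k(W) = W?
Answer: -33338 + 844*√105 + I*√19514 ≈ -24690.0 + 139.69*I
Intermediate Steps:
k(W) = -2 + W
Z(L, z) = 2 + z (Z(L, z) = (z - 4) + 6 = (-4 + z) + 6 = 2 + z)
G(r) = (-79 + √2*√r)*(2 + 2*r) (G(r) = (r + (2 + r))*(-79 + √(r + r)) = (2 + 2*r)*(-79 + √(2*r)) = (2 + 2*r)*(-79 + √2*√r) = (-79 + √2*√r)*(2 + 2*r))
G(210) + √(v(-54, k(-2)) - 19384) = (-158 - 158*210 + 2*√2*√210 + 2*√2*210^(3/2)) + √(-130 - 19384) = (-158 - 33180 + 4*√105 + 2*√2*(210*√210)) + √(-19514) = (-158 - 33180 + 4*√105 + 840*√105) + I*√19514 = (-33338 + 844*√105) + I*√19514 = -33338 + 844*√105 + I*√19514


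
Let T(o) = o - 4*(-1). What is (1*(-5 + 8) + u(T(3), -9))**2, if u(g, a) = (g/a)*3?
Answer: 4/9 ≈ 0.44444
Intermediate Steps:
T(o) = 4 + o (T(o) = o + 4 = 4 + o)
u(g, a) = 3*g/a
(1*(-5 + 8) + u(T(3), -9))**2 = (1*(-5 + 8) + 3*(4 + 3)/(-9))**2 = (1*3 + 3*7*(-1/9))**2 = (3 - 7/3)**2 = (2/3)**2 = 4/9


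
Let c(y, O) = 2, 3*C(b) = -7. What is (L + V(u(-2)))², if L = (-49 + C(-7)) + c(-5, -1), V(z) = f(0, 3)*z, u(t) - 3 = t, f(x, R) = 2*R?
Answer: 16900/9 ≈ 1877.8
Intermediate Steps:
u(t) = 3 + t
V(z) = 6*z (V(z) = (2*3)*z = 6*z)
C(b) = -7/3 (C(b) = (⅓)*(-7) = -7/3)
L = -148/3 (L = (-49 - 7/3) + 2 = -154/3 + 2 = -148/3 ≈ -49.333)
(L + V(u(-2)))² = (-148/3 + 6*(3 - 2))² = (-148/3 + 6*1)² = (-148/3 + 6)² = (-130/3)² = 16900/9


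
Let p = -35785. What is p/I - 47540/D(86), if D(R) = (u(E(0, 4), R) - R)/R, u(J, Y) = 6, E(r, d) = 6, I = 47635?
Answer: 973749883/19054 ≈ 51105.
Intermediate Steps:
D(R) = (6 - R)/R
p/I - 47540/D(86) = -35785/47635 - 47540*86/(6 - 1*86) = -35785*1/47635 - 47540*86/(6 - 86) = -7157/9527 - 47540/((1/86)*(-80)) = -7157/9527 - 47540/(-40/43) = -7157/9527 - 47540*(-43/40) = -7157/9527 + 102211/2 = 973749883/19054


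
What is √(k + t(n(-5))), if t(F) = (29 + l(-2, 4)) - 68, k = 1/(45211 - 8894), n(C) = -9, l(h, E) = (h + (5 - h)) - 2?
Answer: I*√47481245287/36317 ≈ 6.0*I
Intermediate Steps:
l(h, E) = 3 (l(h, E) = 5 - 2 = 3)
k = 1/36317 ≈ 2.7535e-5
t(F) = -36 (t(F) = (29 + 3) - 68 = 32 - 68 = -36)
√(k + t(n(-5))) = √(1/36317 - 36) = √(-1307411/36317) = I*√47481245287/36317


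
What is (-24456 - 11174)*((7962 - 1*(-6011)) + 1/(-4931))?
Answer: -2454937713060/4931 ≈ -4.9786e+8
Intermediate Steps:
(-24456 - 11174)*((7962 - 1*(-6011)) + 1/(-4931)) = -35630*((7962 + 6011) - 1/4931) = -35630*(13973 - 1/4931) = -35630*68900862/4931 = -2454937713060/4931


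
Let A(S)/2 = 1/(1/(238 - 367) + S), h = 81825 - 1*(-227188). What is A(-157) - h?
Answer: -3129374780/10127 ≈ -3.0901e+5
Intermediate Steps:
h = 309013 (h = 81825 + 227188 = 309013)
A(S) = 2/(-1/129 + S) (A(S) = 2/(1/(238 - 367) + S) = 2/(1/(-129) + S) = 2/(-1/129 + S))
A(-157) - h = 258/(-1 + 129*(-157)) - 1*309013 = 258/(-1 - 20253) - 309013 = 258/(-20254) - 309013 = 258*(-1/20254) - 309013 = -129/10127 - 309013 = -3129374780/10127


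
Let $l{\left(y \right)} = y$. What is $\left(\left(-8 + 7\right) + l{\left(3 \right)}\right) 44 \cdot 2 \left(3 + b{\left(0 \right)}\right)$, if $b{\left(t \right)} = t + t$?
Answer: $528$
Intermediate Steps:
$b{\left(t \right)} = 2 t$
$\left(\left(-8 + 7\right) + l{\left(3 \right)}\right) 44 \cdot 2 \left(3 + b{\left(0 \right)}\right) = \left(\left(-8 + 7\right) + 3\right) 44 \cdot 2 \left(3 + 2 \cdot 0\right) = \left(-1 + 3\right) 44 \cdot 2 \left(3 + 0\right) = 2 \cdot 44 \cdot 2 \cdot 3 = 88 \cdot 6 = 528$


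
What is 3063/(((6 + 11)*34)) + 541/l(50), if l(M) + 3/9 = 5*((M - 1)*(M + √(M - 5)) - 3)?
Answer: 4086393305109/764620877798 - 3578715*√5/1322873491 ≈ 5.3383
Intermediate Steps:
l(M) = -46/3 + 5*(-1 + M)*(M + √(-5 + M)) (l(M) = -⅓ + 5*((M - 1)*(M + √(M - 5)) - 3) = -⅓ + 5*((-1 + M)*(M + √(-5 + M)) - 3) = -⅓ + 5*(-3 + (-1 + M)*(M + √(-5 + M))) = -⅓ + (-15 + 5*(-1 + M)*(M + √(-5 + M))) = -46/3 + 5*(-1 + M)*(M + √(-5 + M)))
3063/(((6 + 11)*34)) + 541/l(50) = 3063/(((6 + 11)*34)) + 541/(-46/3 - 5*50 - 5*√(-5 + 50) + 5*50² + 5*50*√(-5 + 50)) = 3063/((17*34)) + 541/(-46/3 - 250 - 15*√5 + 5*2500 + 5*50*√45) = 3063/578 + 541/(-46/3 - 250 - 15*√5 + 12500 + 5*50*(3*√5)) = 3063*(1/578) + 541/(-46/3 - 250 - 15*√5 + 12500 + 750*√5) = 3063/578 + 541/(36704/3 + 735*√5)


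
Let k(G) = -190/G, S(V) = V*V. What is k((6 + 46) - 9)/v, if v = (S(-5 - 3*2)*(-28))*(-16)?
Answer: -95/1165472 ≈ -8.1512e-5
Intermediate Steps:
S(V) = V**2
v = 54208 (v = ((-5 - 3*2)**2*(-28))*(-16) = ((-5 - 6)**2*(-28))*(-16) = ((-11)**2*(-28))*(-16) = (121*(-28))*(-16) = -3388*(-16) = 54208)
k((6 + 46) - 9)/v = -190/((6 + 46) - 9)/54208 = -190/(52 - 9)*(1/54208) = -190/43*(1/54208) = -190*1/43*(1/54208) = -190/43*1/54208 = -95/1165472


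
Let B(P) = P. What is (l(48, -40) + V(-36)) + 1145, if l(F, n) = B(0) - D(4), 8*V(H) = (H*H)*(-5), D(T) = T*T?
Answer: 319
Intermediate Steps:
D(T) = T²
V(H) = -5*H²/8 (V(H) = ((H*H)*(-5))/8 = (H²*(-5))/8 = (-5*H²)/8 = -5*H²/8)
l(F, n) = -16 (l(F, n) = 0 - 1*4² = 0 - 1*16 = 0 - 16 = -16)
(l(48, -40) + V(-36)) + 1145 = (-16 - 5/8*(-36)²) + 1145 = (-16 - 5/8*1296) + 1145 = (-16 - 810) + 1145 = -826 + 1145 = 319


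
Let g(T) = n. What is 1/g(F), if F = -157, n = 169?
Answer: 1/169 ≈ 0.0059172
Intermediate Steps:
g(T) = 169
1/g(F) = 1/169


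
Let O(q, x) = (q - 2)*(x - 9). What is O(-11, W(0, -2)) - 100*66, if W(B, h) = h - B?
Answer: -6457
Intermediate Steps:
O(q, x) = (-9 + x)*(-2 + q) (O(q, x) = (-2 + q)*(-9 + x) = (-9 + x)*(-2 + q))
O(-11, W(0, -2)) - 100*66 = (18 - 9*(-11) - 2*(-2 - 1*0) - 11*(-2 - 1*0)) - 100*66 = (18 + 99 - 2*(-2 + 0) - 11*(-2 + 0)) - 6600 = (18 + 99 - 2*(-2) - 11*(-2)) - 6600 = (18 + 99 + 4 + 22) - 6600 = 143 - 6600 = -6457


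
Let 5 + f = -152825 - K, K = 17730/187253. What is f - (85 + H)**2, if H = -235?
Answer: -32831086220/187253 ≈ -1.7533e+5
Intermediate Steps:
K = 17730/187253 (K = 17730*(1/187253) = 17730/187253 ≈ 0.094685)
f = -28617893720/187253 (f = -5 + (-152825 - 1*17730/187253) = -5 + (-152825 - 17730/187253) = -5 - 28616957455/187253 = -28617893720/187253 ≈ -1.5283e+5)
f - (85 + H)**2 = -28617893720/187253 - (85 - 235)**2 = -28617893720/187253 - 1*(-150)**2 = -28617893720/187253 - 1*22500 = -28617893720/187253 - 22500 = -32831086220/187253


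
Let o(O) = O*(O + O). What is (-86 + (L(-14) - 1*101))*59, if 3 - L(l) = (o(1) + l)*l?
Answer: -20768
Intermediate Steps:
o(O) = 2*O**2 (o(O) = O*(2*O) = 2*O**2)
L(l) = 3 - l*(2 + l) (L(l) = 3 - (2*1**2 + l)*l = 3 - (2*1 + l)*l = 3 - (2 + l)*l = 3 - l*(2 + l))
(-86 + (L(-14) - 1*101))*59 = (-86 + ((3 - 1*(-14)**2 - 2*(-14)) - 1*101))*59 = (-86 + ((3 - 1*196 + 28) - 101))*59 = (-86 + ((3 - 196 + 28) - 101))*59 = (-86 + (-165 - 101))*59 = (-86 - 266)*59 = -352*59 = -20768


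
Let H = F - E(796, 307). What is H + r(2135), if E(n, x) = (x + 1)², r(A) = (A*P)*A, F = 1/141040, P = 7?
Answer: 4486864759441/141040 ≈ 3.1813e+7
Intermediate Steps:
F = 1/141040 ≈ 7.0902e-6
r(A) = 7*A² (r(A) = (A*7)*A = (7*A)*A = 7*A²)
E(n, x) = (1 + x)²
H = -13379618559/141040 (H = 1/141040 - (1 + 307)² = 1/141040 - 1*308² = 1/141040 - 1*94864 = 1/141040 - 94864 = -13379618559/141040 ≈ -94864.)
H + r(2135) = -13379618559/141040 + 7*2135² = -13379618559/141040 + 7*4558225 = -13379618559/141040 + 31907575 = 4486864759441/141040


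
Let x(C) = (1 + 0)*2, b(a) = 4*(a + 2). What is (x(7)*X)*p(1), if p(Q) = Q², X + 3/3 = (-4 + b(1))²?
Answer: 126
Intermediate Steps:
b(a) = 8 + 4*a (b(a) = 4*(2 + a) = 8 + 4*a)
x(C) = 2 (x(C) = 1*2 = 2)
X = 63 (X = -1 + (-4 + (8 + 4*1))² = -1 + (-4 + (8 + 4))² = -1 + (-4 + 12)² = -1 + 8² = -1 + 64 = 63)
(x(7)*X)*p(1) = (2*63)*1² = 126*1 = 126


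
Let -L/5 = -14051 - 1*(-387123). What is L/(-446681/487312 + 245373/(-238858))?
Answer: 108562431448065280/113133268837 ≈ 9.5960e+5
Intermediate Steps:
L = -1865360 (L = -5*(-14051 - 1*(-387123)) = -5*(-14051 + 387123) = -5*373072 = -1865360)
L/(-446681/487312 + 245373/(-238858)) = -1865360/(-446681/487312 + 245373/(-238858)) = -1865360/(-446681*1/487312 + 245373*(-1/238858)) = -1865360/(-446681/487312 - 245373/238858) = -1865360/(-113133268837/58199184848) = -1865360*(-58199184848/113133268837) = 108562431448065280/113133268837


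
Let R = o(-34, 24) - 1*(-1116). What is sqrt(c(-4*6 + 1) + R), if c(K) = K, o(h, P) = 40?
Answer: sqrt(1133) ≈ 33.660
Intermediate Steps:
R = 1156 (R = 40 - 1*(-1116) = 40 + 1116 = 1156)
sqrt(c(-4*6 + 1) + R) = sqrt((-4*6 + 1) + 1156) = sqrt((-24 + 1) + 1156) = sqrt(-23 + 1156) = sqrt(1133)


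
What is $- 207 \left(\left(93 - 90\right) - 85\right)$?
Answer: $16974$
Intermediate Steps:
$- 207 \left(\left(93 - 90\right) - 85\right) = - 207 \left(3 - 85\right) = \left(-207\right) \left(-82\right) = 16974$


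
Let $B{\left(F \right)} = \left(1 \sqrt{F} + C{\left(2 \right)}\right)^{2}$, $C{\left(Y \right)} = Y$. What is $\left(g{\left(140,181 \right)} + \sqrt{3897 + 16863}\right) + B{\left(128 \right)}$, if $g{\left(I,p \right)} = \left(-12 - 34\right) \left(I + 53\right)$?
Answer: $-8746 + 2 \sqrt{5190} + 32 \sqrt{2} \approx -8556.7$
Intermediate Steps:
$g{\left(I,p \right)} = -2438 - 46 I$ ($g{\left(I,p \right)} = - 46 \left(53 + I\right) = -2438 - 46 I$)
$B{\left(F \right)} = \left(2 + \sqrt{F}\right)^{2}$ ($B{\left(F \right)} = \left(1 \sqrt{F} + 2\right)^{2} = \left(\sqrt{F} + 2\right)^{2} = \left(2 + \sqrt{F}\right)^{2}$)
$\left(g{\left(140,181 \right)} + \sqrt{3897 + 16863}\right) + B{\left(128 \right)} = \left(\left(-2438 - 6440\right) + \sqrt{3897 + 16863}\right) + \left(2 + \sqrt{128}\right)^{2} = \left(\left(-2438 - 6440\right) + \sqrt{20760}\right) + \left(2 + 8 \sqrt{2}\right)^{2} = \left(-8878 + 2 \sqrt{5190}\right) + \left(2 + 8 \sqrt{2}\right)^{2} = -8878 + \left(2 + 8 \sqrt{2}\right)^{2} + 2 \sqrt{5190}$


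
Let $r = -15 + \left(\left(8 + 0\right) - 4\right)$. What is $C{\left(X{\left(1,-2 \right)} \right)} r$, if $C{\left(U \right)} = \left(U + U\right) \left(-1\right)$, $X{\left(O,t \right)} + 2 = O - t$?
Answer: $22$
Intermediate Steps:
$X{\left(O,t \right)} = -2 + O - t$ ($X{\left(O,t \right)} = -2 + \left(O - t\right) = -2 + O - t$)
$r = -11$ ($r = -15 + \left(8 - 4\right) = -15 + 4 = -11$)
$C{\left(U \right)} = - 2 U$ ($C{\left(U \right)} = 2 U \left(-1\right) = - 2 U$)
$C{\left(X{\left(1,-2 \right)} \right)} r = - 2 \left(-2 + 1 - -2\right) \left(-11\right) = - 2 \left(-2 + 1 + 2\right) \left(-11\right) = \left(-2\right) 1 \left(-11\right) = \left(-2\right) \left(-11\right) = 22$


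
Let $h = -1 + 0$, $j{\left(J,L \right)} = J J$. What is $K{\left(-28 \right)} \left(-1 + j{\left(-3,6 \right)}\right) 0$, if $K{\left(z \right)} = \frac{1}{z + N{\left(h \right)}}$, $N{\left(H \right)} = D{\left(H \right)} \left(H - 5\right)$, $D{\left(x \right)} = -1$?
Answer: $0$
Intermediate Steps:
$j{\left(J,L \right)} = J^{2}$
$h = -1$
$N{\left(H \right)} = 5 - H$ ($N{\left(H \right)} = - (H - 5) = - (-5 + H) = 5 - H$)
$K{\left(z \right)} = \frac{1}{6 + z}$ ($K{\left(z \right)} = \frac{1}{z + \left(5 - -1\right)} = \frac{1}{z + \left(5 + 1\right)} = \frac{1}{z + 6} = \frac{1}{6 + z}$)
$K{\left(-28 \right)} \left(-1 + j{\left(-3,6 \right)}\right) 0 = \frac{\left(-1 + \left(-3\right)^{2}\right) 0}{6 - 28} = \frac{\left(-1 + 9\right) 0}{-22} = - \frac{8 \cdot 0}{22} = \left(- \frac{1}{22}\right) 0 = 0$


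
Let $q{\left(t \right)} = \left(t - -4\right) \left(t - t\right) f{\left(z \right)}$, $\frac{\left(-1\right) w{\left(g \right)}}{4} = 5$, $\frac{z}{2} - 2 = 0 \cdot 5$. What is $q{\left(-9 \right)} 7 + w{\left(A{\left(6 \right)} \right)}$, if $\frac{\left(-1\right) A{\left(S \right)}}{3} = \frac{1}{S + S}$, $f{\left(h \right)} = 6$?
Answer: $-20$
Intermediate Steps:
$z = 4$ ($z = 4 + 2 \cdot 0 \cdot 5 = 4 + 2 \cdot 0 = 4 + 0 = 4$)
$A{\left(S \right)} = - \frac{3}{2 S}$ ($A{\left(S \right)} = - \frac{3}{S + S} = - \frac{3}{2 S}$)
$w{\left(g \right)} = -20$ ($w{\left(g \right)} = \left(-4\right) 5 = -20$)
$q{\left(t \right)} = 0$ ($q{\left(t \right)} = \left(t - -4\right) \left(t - t\right) 6 = \left(t + 4\right) 0 \cdot 6 = \left(4 + t\right) 0 \cdot 6 = 0 \cdot 6 = 0$)
$q{\left(-9 \right)} 7 + w{\left(A{\left(6 \right)} \right)} = 0 \cdot 7 - 20 = 0 - 20 = -20$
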